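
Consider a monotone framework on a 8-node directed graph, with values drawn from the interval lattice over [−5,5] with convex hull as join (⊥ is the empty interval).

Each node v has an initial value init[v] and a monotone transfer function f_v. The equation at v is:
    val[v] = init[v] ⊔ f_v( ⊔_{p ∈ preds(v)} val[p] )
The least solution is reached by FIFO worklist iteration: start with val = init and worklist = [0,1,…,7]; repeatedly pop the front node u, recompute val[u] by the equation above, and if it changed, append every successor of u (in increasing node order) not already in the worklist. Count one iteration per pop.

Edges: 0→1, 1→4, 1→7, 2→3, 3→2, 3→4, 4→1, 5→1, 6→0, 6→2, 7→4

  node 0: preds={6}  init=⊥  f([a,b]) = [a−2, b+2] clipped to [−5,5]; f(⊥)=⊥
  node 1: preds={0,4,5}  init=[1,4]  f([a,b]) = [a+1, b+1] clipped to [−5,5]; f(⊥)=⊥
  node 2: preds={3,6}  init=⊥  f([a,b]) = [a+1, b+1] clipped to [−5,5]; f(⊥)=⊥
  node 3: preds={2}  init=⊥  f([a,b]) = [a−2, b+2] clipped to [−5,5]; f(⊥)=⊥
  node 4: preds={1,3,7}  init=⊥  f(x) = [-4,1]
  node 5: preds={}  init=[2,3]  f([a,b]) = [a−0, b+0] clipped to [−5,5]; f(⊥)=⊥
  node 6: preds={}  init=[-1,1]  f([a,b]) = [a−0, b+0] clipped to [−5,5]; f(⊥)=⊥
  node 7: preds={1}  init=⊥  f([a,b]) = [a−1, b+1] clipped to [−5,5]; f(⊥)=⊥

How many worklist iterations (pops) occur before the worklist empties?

22

Iteration log — 22 steps:
  step 1. node 0  ⊔preds=[-1,1]  new=[-3,3]  old=⊥  +wl: 
  step 2. node 1  ⊔preds=[-3,3]  new=[-2,4]  old=[1,4]  +wl: 
  step 3. node 2  ⊔preds=[-1,1]  new=[0,2]  old=⊥  +wl: 
  step 4. node 3  ⊔preds=[0,2]  new=[-2,4]  old=⊥  +wl: 2
  step 5. node 4  ⊔preds=[-2,4]  new=[-4,1]  old=⊥  +wl: 1
  step 6. node 5  ⊔preds=⊥  new=[2,3]  stable
  step 7. node 6  ⊔preds=⊥  new=[-1,1]  stable
  step 8. node 7  ⊔preds=[-2,4]  new=[-3,5]  old=⊥  +wl: 4
  step 9. node 2  ⊔preds=[-2,4]  new=[-1,5]  old=[0,2]  +wl: 3
  step 10. node 1  ⊔preds=[-4,3]  new=[-3,4]  old=[-2,4]  +wl: 7
  step 11. node 4  ⊔preds=[-3,5]  new=[-4,1]  stable
  step 12. node 3  ⊔preds=[-1,5]  new=[-3,5]  old=[-2,4]  +wl: 2,4
  step 13. node 7  ⊔preds=[-3,4]  new=[-4,5]  old=[-3,5]  +wl: 
  step 14. node 2  ⊔preds=[-3,5]  new=[-2,5]  old=[-1,5]  +wl: 3
  step 15. node 4  ⊔preds=[-4,5]  new=[-4,1]  stable
  step 16. node 3  ⊔preds=[-2,5]  new=[-4,5]  old=[-3,5]  +wl: 2,4
  step 17. node 2  ⊔preds=[-4,5]  new=[-3,5]  old=[-2,5]  +wl: 3
  step 18. node 4  ⊔preds=[-4,5]  new=[-4,1]  stable
  step 19. node 3  ⊔preds=[-3,5]  new=[-5,5]  old=[-4,5]  +wl: 2,4
  step 20. node 2  ⊔preds=[-5,5]  new=[-4,5]  old=[-3,5]  +wl: 3
  step 21. node 4  ⊔preds=[-5,5]  new=[-4,1]  stable
  step 22. node 3  ⊔preds=[-4,5]  new=[-5,5]  stable

Least fixpoint reached:
  node 0: [-3,3]
  node 1: [-3,4]
  node 2: [-4,5]
  node 3: [-5,5]
  node 4: [-4,1]
  node 5: [2,3]
  node 6: [-1,1]
  node 7: [-4,5]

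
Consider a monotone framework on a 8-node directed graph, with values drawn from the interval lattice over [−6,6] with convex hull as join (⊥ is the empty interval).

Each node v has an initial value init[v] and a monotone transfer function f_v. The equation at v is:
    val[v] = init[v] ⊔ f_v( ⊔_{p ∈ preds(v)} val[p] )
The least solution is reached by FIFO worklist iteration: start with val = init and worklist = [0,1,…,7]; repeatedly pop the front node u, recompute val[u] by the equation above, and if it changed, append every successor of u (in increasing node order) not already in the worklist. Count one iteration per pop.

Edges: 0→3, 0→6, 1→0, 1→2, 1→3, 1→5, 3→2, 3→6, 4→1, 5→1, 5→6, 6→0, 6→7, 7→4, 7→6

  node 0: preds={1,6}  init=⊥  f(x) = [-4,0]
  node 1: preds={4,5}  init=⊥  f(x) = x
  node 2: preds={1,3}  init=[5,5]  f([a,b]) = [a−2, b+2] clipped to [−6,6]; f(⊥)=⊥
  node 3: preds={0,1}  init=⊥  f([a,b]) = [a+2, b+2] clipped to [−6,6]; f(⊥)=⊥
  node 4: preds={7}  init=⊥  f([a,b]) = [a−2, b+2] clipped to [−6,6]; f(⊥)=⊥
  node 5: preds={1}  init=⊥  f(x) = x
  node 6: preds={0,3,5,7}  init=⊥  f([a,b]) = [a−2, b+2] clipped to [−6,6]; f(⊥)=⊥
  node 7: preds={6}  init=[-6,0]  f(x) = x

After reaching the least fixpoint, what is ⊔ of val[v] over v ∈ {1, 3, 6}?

[-6,6]

Worklist (27 pops):
  #1 pop 0: in=⊥ → [-4,0] (was ⊥); enqueue []
  #2 pop 1: in=⊥ → ⊥ (no change)
  #3 pop 2: in=⊥ → [5,5] (no change)
  #4 pop 3: in=[-4,0] → [-2,2] (was ⊥); enqueue [2]
  #5 pop 4: in=[-6,0] → [-6,2] (was ⊥); enqueue [1]
  #6 pop 5: in=⊥ → ⊥ (no change)
  #7 pop 6: in=[-6,2] → [-6,4] (was ⊥); enqueue [0]
  #8 pop 7: in=[-6,4] → [-6,4] (was [-6,0]); enqueue [4,6]
  #9 pop 2: in=[-2,2] → [-4,5] (was [5,5]); enqueue []
  #10 pop 1: in=[-6,2] → [-6,2] (was ⊥); enqueue [2,3,5]
  #11 pop 0: in=[-6,4] → [-4,0] (no change)
  #12 pop 4: in=[-6,4] → [-6,6] (was [-6,2]); enqueue [1]
  #13 pop 6: in=[-6,4] → [-6,6] (was [-6,4]); enqueue [0,7]
  #14 pop 2: in=[-6,2] → [-6,5] (was [-4,5]); enqueue []
  #15 pop 3: in=[-6,2] → [-4,4] (was [-2,2]); enqueue [2,6]
  #16 pop 5: in=[-6,2] → [-6,2] (was ⊥); enqueue []
  #17 pop 1: in=[-6,6] → [-6,6] (was [-6,2]); enqueue [3,5]
  #18 pop 0: in=[-6,6] → [-4,0] (no change)
  #19 pop 7: in=[-6,6] → [-6,6] (was [-6,4]); enqueue [4]
  #20 pop 2: in=[-6,6] → [-6,6] (was [-6,5]); enqueue []
  #21 pop 6: in=[-6,6] → [-6,6] (no change)
  #22 pop 3: in=[-6,6] → [-4,6] (was [-4,4]); enqueue [2,6]
  #23 pop 5: in=[-6,6] → [-6,6] (was [-6,2]); enqueue [1]
  #24 pop 4: in=[-6,6] → [-6,6] (no change)
  #25 pop 2: in=[-6,6] → [-6,6] (no change)
  #26 pop 6: in=[-6,6] → [-6,6] (no change)
  #27 pop 1: in=[-6,6] → [-6,6] (no change)

Fixpoint:
  val[0] = [-4,0]
  val[1] = [-6,6]
  val[2] = [-6,6]
  val[3] = [-4,6]
  val[4] = [-6,6]
  val[5] = [-6,6]
  val[6] = [-6,6]
  val[7] = [-6,6]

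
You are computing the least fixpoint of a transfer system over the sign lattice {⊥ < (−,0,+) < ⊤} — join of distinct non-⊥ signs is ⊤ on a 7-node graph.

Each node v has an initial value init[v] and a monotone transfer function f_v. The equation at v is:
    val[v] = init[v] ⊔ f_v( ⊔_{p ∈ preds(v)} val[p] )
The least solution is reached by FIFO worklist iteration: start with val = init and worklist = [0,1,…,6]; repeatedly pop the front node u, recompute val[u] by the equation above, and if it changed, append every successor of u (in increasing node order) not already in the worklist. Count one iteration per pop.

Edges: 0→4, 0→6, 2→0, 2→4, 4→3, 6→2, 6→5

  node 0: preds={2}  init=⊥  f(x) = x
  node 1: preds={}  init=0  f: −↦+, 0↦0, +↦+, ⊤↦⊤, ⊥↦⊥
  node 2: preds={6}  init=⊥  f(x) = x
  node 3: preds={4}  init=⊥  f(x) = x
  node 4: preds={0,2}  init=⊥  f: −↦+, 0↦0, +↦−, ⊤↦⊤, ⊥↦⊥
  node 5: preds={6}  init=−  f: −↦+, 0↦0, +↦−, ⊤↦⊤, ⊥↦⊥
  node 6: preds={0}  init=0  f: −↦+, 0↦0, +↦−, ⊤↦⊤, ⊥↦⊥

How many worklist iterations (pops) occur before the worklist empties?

Trace (11 dequeues):
  [1] u=0 | in ⊥ | out ⊥ | ==
  [2] u=1 | in ⊥ | out 0 | ==
  [3] u=2 | in 0 | out 0 | prev ⊥ | push {0}
  [4] u=3 | in ⊥ | out ⊥ | ==
  [5] u=4 | in 0 | out 0 | prev ⊥ | push {3}
  [6] u=5 | in 0 | out ⊤ | prev − | push {}
  [7] u=6 | in ⊥ | out 0 | ==
  [8] u=0 | in 0 | out 0 | prev ⊥ | push {4,6}
  [9] u=3 | in 0 | out 0 | prev ⊥ | push {}
  [10] u=4 | in 0 | out 0 | ==
  [11] u=6 | in 0 | out 0 | ==

Converged values:
  [0] 0
  [1] 0
  [2] 0
  [3] 0
  [4] 0
  [5] ⊤
  [6] 0

11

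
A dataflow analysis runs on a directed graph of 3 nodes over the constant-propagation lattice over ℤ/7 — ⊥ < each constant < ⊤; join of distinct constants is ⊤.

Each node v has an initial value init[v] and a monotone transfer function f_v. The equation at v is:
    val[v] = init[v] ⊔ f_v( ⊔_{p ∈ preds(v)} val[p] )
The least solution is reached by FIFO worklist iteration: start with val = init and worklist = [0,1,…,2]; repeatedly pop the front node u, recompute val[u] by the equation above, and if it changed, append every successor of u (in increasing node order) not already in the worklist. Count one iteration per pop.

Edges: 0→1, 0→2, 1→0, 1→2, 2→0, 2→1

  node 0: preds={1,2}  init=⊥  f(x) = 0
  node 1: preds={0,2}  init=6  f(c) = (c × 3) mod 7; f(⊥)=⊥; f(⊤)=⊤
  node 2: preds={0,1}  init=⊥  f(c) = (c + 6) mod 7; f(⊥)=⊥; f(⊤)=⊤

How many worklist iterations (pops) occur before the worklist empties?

Iteration log — 5 steps:
  step 1. node 0  ⊔preds=6  new=0  old=⊥  +wl: 
  step 2. node 1  ⊔preds=0  new=⊤  old=6  +wl: 0
  step 3. node 2  ⊔preds=⊤  new=⊤  old=⊥  +wl: 1
  step 4. node 0  ⊔preds=⊤  new=0  stable
  step 5. node 1  ⊔preds=⊤  new=⊤  stable

Least fixpoint reached:
  node 0: 0
  node 1: ⊤
  node 2: ⊤

5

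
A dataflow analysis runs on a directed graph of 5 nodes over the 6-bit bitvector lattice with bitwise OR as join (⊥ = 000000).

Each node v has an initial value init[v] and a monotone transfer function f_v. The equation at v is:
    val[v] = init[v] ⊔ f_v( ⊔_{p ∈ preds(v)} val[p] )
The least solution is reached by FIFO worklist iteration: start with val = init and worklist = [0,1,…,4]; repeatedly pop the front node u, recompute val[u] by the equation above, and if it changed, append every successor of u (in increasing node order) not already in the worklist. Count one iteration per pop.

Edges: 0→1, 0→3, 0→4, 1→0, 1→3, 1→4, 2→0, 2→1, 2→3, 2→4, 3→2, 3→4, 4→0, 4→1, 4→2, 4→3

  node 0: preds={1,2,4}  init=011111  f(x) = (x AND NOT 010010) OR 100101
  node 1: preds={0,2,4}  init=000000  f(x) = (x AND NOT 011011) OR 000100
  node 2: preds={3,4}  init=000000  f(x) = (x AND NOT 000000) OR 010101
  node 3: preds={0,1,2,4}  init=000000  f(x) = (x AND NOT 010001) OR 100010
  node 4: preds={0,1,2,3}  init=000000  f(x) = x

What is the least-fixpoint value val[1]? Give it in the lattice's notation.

Iteration log — 12 steps:
  step 1. node 0  ⊔preds=000000  new=111111  old=011111  +wl: 
  step 2. node 1  ⊔preds=111111  new=100100  old=000000  +wl: 0
  step 3. node 2  ⊔preds=000000  new=010101  old=000000  +wl: 1
  step 4. node 3  ⊔preds=111111  new=101110  old=000000  +wl: 2
  step 5. node 4  ⊔preds=111111  new=111111  old=000000  +wl: 3
  step 6. node 0  ⊔preds=111111  new=111111  stable
  step 7. node 1  ⊔preds=111111  new=100100  stable
  step 8. node 2  ⊔preds=111111  new=111111  old=010101  +wl: 0,1,4
  step 9. node 3  ⊔preds=111111  new=101110  stable
  step 10. node 0  ⊔preds=111111  new=111111  stable
  step 11. node 1  ⊔preds=111111  new=100100  stable
  step 12. node 4  ⊔preds=111111  new=111111  stable

Least fixpoint reached:
  node 0: 111111
  node 1: 100100
  node 2: 111111
  node 3: 101110
  node 4: 111111

100100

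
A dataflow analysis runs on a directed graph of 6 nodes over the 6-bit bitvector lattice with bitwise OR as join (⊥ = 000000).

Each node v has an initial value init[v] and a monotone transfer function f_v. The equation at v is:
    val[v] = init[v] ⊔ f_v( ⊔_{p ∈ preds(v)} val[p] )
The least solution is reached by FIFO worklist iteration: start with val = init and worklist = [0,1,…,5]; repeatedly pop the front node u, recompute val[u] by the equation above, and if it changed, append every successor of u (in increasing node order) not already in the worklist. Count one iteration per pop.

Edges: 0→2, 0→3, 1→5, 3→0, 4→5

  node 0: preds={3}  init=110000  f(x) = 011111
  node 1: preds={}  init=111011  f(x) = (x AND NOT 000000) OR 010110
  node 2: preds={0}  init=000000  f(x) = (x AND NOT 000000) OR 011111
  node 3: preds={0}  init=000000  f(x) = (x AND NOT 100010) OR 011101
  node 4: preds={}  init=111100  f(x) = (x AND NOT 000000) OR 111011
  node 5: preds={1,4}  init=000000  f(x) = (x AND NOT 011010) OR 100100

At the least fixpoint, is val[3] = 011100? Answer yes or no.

no

Iteration log — 7 steps:
  step 1. node 0  ⊔preds=000000  new=111111  old=110000  +wl: 
  step 2. node 1  ⊔preds=000000  new=111111  old=111011  +wl: 
  step 3. node 2  ⊔preds=111111  new=111111  old=000000  +wl: 
  step 4. node 3  ⊔preds=111111  new=011101  old=000000  +wl: 0
  step 5. node 4  ⊔preds=000000  new=111111  old=111100  +wl: 
  step 6. node 5  ⊔preds=111111  new=100101  old=000000  +wl: 
  step 7. node 0  ⊔preds=011101  new=111111  stable

Least fixpoint reached:
  node 0: 111111
  node 1: 111111
  node 2: 111111
  node 3: 011101
  node 4: 111111
  node 5: 100101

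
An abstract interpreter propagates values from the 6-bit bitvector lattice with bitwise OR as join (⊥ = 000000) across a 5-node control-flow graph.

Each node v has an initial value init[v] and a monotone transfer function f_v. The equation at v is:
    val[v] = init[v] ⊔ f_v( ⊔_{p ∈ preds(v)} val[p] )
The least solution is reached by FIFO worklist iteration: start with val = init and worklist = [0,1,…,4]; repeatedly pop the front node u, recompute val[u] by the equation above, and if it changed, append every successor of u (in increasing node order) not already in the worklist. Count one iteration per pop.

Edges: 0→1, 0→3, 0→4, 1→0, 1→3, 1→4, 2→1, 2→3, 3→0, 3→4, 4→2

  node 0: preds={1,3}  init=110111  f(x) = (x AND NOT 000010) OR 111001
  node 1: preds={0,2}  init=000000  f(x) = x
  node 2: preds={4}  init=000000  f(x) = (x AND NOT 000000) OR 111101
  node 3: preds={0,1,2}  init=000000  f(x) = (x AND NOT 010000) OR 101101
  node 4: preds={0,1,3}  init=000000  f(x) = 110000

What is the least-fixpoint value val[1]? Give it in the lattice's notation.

111111

Worklist (8 pops):
  #1 pop 0: in=000000 → 111111 (was 110111); enqueue []
  #2 pop 1: in=111111 → 111111 (was 000000); enqueue [0]
  #3 pop 2: in=000000 → 111101 (was 000000); enqueue [1]
  #4 pop 3: in=111111 → 101111 (was 000000); enqueue []
  #5 pop 4: in=111111 → 110000 (was 000000); enqueue [2]
  #6 pop 0: in=111111 → 111111 (no change)
  #7 pop 1: in=111111 → 111111 (no change)
  #8 pop 2: in=110000 → 111101 (no change)

Fixpoint:
  val[0] = 111111
  val[1] = 111111
  val[2] = 111101
  val[3] = 101111
  val[4] = 110000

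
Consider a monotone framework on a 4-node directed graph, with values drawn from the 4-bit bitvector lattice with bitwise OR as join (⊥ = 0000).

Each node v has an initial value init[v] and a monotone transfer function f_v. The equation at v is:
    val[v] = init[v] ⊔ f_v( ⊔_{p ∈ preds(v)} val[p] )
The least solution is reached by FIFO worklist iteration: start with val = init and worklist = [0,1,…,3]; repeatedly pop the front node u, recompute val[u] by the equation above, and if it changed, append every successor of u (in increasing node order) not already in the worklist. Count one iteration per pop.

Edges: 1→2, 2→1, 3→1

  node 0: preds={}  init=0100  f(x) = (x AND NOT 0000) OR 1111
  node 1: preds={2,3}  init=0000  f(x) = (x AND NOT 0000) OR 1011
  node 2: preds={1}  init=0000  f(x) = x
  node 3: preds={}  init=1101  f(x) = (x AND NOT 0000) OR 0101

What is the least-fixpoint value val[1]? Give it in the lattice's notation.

Worklist (5 pops):
  #1 pop 0: in=0000 → 1111 (was 0100); enqueue []
  #2 pop 1: in=1101 → 1111 (was 0000); enqueue []
  #3 pop 2: in=1111 → 1111 (was 0000); enqueue [1]
  #4 pop 3: in=0000 → 1101 (no change)
  #5 pop 1: in=1111 → 1111 (no change)

Fixpoint:
  val[0] = 1111
  val[1] = 1111
  val[2] = 1111
  val[3] = 1101

1111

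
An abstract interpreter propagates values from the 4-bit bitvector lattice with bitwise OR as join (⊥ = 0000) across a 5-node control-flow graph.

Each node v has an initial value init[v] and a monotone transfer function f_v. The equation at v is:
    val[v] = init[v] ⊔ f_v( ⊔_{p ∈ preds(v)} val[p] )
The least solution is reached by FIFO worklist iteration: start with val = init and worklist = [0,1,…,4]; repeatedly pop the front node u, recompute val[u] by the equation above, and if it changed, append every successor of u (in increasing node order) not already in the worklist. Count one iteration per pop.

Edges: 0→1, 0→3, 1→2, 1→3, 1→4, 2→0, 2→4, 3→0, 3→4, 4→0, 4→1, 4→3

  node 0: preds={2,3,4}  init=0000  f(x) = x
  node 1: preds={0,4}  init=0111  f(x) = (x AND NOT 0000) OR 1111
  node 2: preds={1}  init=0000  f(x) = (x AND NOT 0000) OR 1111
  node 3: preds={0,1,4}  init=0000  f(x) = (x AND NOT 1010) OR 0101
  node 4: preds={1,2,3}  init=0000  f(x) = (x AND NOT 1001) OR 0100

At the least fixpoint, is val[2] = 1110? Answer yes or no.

Worklist (8 pops):
  #1 pop 0: in=0000 → 0000 (no change)
  #2 pop 1: in=0000 → 1111 (was 0111); enqueue []
  #3 pop 2: in=1111 → 1111 (was 0000); enqueue [0]
  #4 pop 3: in=1111 → 0101 (was 0000); enqueue []
  #5 pop 4: in=1111 → 0110 (was 0000); enqueue [1,3]
  #6 pop 0: in=1111 → 1111 (was 0000); enqueue []
  #7 pop 1: in=1111 → 1111 (no change)
  #8 pop 3: in=1111 → 0101 (no change)

Fixpoint:
  val[0] = 1111
  val[1] = 1111
  val[2] = 1111
  val[3] = 0101
  val[4] = 0110

no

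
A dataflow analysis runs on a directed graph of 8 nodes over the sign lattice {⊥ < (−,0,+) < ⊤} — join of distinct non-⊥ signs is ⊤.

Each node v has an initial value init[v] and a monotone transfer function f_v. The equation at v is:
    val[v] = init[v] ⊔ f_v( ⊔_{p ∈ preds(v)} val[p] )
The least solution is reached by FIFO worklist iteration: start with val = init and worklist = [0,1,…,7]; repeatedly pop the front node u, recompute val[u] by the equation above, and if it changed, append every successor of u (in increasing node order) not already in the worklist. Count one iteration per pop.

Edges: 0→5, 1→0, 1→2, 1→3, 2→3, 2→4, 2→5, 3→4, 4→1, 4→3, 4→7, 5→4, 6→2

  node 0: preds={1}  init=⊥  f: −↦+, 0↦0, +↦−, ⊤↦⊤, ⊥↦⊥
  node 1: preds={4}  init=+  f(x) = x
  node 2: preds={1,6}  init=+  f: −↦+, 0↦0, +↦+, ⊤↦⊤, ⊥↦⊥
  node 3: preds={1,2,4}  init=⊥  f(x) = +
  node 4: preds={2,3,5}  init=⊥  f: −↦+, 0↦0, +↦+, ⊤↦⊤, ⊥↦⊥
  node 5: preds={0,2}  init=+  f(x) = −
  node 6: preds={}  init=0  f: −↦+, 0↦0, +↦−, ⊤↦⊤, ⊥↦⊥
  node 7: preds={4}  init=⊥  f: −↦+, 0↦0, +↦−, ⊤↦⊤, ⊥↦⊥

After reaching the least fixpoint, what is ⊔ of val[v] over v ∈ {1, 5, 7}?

Worklist (14 pops):
  #1 pop 0: in=+ → − (was ⊥); enqueue []
  #2 pop 1: in=⊥ → + (no change)
  #3 pop 2: in=⊤ → ⊤ (was +); enqueue []
  #4 pop 3: in=⊤ → + (was ⊥); enqueue []
  #5 pop 4: in=⊤ → ⊤ (was ⊥); enqueue [1,3]
  #6 pop 5: in=⊤ → ⊤ (was +); enqueue [4]
  #7 pop 6: in=⊥ → 0 (no change)
  #8 pop 7: in=⊤ → ⊤ (was ⊥); enqueue []
  #9 pop 1: in=⊤ → ⊤ (was +); enqueue [0,2]
  #10 pop 3: in=⊤ → + (no change)
  #11 pop 4: in=⊤ → ⊤ (no change)
  #12 pop 0: in=⊤ → ⊤ (was −); enqueue [5]
  #13 pop 2: in=⊤ → ⊤ (no change)
  #14 pop 5: in=⊤ → ⊤ (no change)

Fixpoint:
  val[0] = ⊤
  val[1] = ⊤
  val[2] = ⊤
  val[3] = +
  val[4] = ⊤
  val[5] = ⊤
  val[6] = 0
  val[7] = ⊤

⊤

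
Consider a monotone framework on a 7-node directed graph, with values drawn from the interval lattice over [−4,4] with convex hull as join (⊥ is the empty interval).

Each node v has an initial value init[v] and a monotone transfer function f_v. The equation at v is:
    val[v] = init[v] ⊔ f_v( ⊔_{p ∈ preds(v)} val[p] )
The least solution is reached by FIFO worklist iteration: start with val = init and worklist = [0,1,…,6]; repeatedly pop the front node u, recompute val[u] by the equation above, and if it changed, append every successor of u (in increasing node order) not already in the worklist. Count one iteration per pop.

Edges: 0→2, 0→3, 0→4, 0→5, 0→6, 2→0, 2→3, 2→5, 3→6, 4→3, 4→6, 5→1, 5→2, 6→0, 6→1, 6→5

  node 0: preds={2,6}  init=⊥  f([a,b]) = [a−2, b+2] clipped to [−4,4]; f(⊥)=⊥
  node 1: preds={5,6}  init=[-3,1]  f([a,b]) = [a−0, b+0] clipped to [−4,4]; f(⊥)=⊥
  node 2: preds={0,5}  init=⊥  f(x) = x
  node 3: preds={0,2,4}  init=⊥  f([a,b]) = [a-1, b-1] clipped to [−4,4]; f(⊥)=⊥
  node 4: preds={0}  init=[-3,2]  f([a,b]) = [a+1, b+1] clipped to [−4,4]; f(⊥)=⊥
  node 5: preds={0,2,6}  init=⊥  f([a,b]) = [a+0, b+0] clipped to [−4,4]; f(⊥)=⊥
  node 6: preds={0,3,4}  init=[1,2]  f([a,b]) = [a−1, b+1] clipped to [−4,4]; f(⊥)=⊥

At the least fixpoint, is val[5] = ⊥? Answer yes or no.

no

Trace (18 dequeues):
  [1] u=0 | in [1,2] | out [-1,4] | prev ⊥ | push {}
  [2] u=1 | in [1,2] | out [-3,2] | prev [-3,1] | push {}
  [3] u=2 | in [-1,4] | out [-1,4] | prev ⊥ | push {0}
  [4] u=3 | in [-3,4] | out [-4,3] | prev ⊥ | push {}
  [5] u=4 | in [-1,4] | out [-3,4] | prev [-3,2] | push {3}
  [6] u=5 | in [-1,4] | out [-1,4] | prev ⊥ | push {1,2}
  [7] u=6 | in [-4,4] | out [-4,4] | prev [1,2] | push {5}
  [8] u=0 | in [-4,4] | out [-4,4] | prev [-1,4] | push {4,6}
  [9] u=3 | in [-4,4] | out [-4,3] | ==
  [10] u=1 | in [-4,4] | out [-4,4] | prev [-3,2] | push {}
  [11] u=2 | in [-4,4] | out [-4,4] | prev [-1,4] | push {0,3}
  [12] u=5 | in [-4,4] | out [-4,4] | prev [-1,4] | push {1,2}
  [13] u=4 | in [-4,4] | out [-3,4] | ==
  [14] u=6 | in [-4,4] | out [-4,4] | ==
  [15] u=0 | in [-4,4] | out [-4,4] | ==
  [16] u=3 | in [-4,4] | out [-4,3] | ==
  [17] u=1 | in [-4,4] | out [-4,4] | ==
  [18] u=2 | in [-4,4] | out [-4,4] | ==

Converged values:
  [0] [-4,4]
  [1] [-4,4]
  [2] [-4,4]
  [3] [-4,3]
  [4] [-3,4]
  [5] [-4,4]
  [6] [-4,4]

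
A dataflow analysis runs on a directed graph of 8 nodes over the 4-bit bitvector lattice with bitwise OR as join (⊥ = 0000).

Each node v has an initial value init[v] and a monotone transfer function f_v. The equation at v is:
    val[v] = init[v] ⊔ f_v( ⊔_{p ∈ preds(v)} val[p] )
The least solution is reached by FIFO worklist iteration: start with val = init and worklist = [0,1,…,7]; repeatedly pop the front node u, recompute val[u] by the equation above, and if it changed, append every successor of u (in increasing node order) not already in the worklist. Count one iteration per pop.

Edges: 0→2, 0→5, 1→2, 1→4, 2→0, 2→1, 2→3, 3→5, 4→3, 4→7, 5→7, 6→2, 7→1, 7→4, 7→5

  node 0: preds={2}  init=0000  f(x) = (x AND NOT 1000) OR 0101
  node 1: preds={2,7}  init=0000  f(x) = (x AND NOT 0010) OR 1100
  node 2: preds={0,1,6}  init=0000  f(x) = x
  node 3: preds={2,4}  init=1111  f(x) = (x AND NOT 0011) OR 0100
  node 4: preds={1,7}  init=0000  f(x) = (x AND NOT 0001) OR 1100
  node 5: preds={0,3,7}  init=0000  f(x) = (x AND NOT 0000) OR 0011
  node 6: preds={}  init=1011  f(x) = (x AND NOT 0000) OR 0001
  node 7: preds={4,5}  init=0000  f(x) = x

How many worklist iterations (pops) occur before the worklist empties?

Trace (16 dequeues):
  [1] u=0 | in 0000 | out 0101 | prev 0000 | push {}
  [2] u=1 | in 0000 | out 1100 | prev 0000 | push {}
  [3] u=2 | in 1111 | out 1111 | prev 0000 | push {0,1}
  [4] u=3 | in 1111 | out 1111 | ==
  [5] u=4 | in 1100 | out 1100 | prev 0000 | push {3}
  [6] u=5 | in 1111 | out 1111 | prev 0000 | push {}
  [7] u=6 | in 0000 | out 1011 | ==
  [8] u=7 | in 1111 | out 1111 | prev 0000 | push {4,5}
  [9] u=0 | in 1111 | out 0111 | prev 0101 | push {2}
  [10] u=1 | in 1111 | out 1101 | prev 1100 | push {}
  [11] u=3 | in 1111 | out 1111 | ==
  [12] u=4 | in 1111 | out 1110 | prev 1100 | push {3,7}
  [13] u=5 | in 1111 | out 1111 | ==
  [14] u=2 | in 1111 | out 1111 | ==
  [15] u=3 | in 1111 | out 1111 | ==
  [16] u=7 | in 1111 | out 1111 | ==

Converged values:
  [0] 0111
  [1] 1101
  [2] 1111
  [3] 1111
  [4] 1110
  [5] 1111
  [6] 1011
  [7] 1111

16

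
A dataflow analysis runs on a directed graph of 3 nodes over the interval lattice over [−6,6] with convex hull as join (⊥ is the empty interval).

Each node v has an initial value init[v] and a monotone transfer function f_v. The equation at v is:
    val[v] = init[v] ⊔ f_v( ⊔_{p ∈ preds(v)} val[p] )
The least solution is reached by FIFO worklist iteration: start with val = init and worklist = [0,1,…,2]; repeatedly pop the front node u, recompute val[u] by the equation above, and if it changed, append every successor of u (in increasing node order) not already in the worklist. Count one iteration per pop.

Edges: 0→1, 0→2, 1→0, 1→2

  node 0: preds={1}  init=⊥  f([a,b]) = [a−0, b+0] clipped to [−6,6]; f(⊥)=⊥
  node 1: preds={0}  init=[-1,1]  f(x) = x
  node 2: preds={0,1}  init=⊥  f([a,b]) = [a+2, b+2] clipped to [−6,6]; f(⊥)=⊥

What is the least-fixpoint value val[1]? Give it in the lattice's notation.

[-1,1]

Iteration log — 3 steps:
  step 1. node 0  ⊔preds=[-1,1]  new=[-1,1]  old=⊥  +wl: 
  step 2. node 1  ⊔preds=[-1,1]  new=[-1,1]  stable
  step 3. node 2  ⊔preds=[-1,1]  new=[1,3]  old=⊥  +wl: 

Least fixpoint reached:
  node 0: [-1,1]
  node 1: [-1,1]
  node 2: [1,3]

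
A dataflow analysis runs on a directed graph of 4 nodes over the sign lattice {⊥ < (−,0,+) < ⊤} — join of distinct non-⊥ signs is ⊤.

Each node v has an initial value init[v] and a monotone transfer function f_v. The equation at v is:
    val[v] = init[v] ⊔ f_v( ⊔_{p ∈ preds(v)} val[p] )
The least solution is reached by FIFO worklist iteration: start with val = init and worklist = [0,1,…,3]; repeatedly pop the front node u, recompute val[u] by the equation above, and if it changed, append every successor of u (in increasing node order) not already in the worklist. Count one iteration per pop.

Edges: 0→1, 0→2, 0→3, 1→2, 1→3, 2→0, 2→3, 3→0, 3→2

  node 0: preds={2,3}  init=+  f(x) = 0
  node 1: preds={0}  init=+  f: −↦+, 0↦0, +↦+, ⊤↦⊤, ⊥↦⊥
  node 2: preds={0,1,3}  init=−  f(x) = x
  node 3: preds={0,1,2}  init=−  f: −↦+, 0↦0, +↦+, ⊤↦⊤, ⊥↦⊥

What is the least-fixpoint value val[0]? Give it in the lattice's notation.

⊤

Worklist (6 pops):
  #1 pop 0: in=− → ⊤ (was +); enqueue []
  #2 pop 1: in=⊤ → ⊤ (was +); enqueue []
  #3 pop 2: in=⊤ → ⊤ (was −); enqueue [0]
  #4 pop 3: in=⊤ → ⊤ (was −); enqueue [2]
  #5 pop 0: in=⊤ → ⊤ (no change)
  #6 pop 2: in=⊤ → ⊤ (no change)

Fixpoint:
  val[0] = ⊤
  val[1] = ⊤
  val[2] = ⊤
  val[3] = ⊤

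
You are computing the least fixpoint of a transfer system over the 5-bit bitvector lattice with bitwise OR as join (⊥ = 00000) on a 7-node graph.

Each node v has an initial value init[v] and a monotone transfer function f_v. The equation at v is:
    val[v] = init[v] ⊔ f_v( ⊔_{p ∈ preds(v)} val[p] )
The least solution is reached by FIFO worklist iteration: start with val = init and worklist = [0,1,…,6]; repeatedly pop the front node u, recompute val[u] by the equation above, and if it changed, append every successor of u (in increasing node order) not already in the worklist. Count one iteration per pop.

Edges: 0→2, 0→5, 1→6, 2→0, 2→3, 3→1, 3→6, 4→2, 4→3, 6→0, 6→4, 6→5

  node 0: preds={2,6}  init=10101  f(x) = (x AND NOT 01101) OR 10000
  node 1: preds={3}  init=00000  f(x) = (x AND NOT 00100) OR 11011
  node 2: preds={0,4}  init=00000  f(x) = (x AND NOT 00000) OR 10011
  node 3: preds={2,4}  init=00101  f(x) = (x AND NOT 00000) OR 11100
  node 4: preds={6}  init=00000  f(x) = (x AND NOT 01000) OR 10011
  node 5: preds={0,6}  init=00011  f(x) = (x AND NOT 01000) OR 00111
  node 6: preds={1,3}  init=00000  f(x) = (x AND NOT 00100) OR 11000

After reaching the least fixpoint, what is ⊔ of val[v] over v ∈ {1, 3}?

11111

Iteration log — 13 steps:
  step 1. node 0  ⊔preds=00000  new=10101  stable
  step 2. node 1  ⊔preds=00101  new=11011  old=00000  +wl: 
  step 3. node 2  ⊔preds=10101  new=10111  old=00000  +wl: 0
  step 4. node 3  ⊔preds=10111  new=11111  old=00101  +wl: 1
  step 5. node 4  ⊔preds=00000  new=10011  old=00000  +wl: 2,3
  step 6. node 5  ⊔preds=10101  new=10111  old=00011  +wl: 
  step 7. node 6  ⊔preds=11111  new=11011  old=00000  +wl: 4,5
  step 8. node 0  ⊔preds=11111  new=10111  old=10101  +wl: 
  step 9. node 1  ⊔preds=11111  new=11011  stable
  step 10. node 2  ⊔preds=10111  new=10111  stable
  step 11. node 3  ⊔preds=10111  new=11111  stable
  step 12. node 4  ⊔preds=11011  new=10011  stable
  step 13. node 5  ⊔preds=11111  new=10111  stable

Least fixpoint reached:
  node 0: 10111
  node 1: 11011
  node 2: 10111
  node 3: 11111
  node 4: 10011
  node 5: 10111
  node 6: 11011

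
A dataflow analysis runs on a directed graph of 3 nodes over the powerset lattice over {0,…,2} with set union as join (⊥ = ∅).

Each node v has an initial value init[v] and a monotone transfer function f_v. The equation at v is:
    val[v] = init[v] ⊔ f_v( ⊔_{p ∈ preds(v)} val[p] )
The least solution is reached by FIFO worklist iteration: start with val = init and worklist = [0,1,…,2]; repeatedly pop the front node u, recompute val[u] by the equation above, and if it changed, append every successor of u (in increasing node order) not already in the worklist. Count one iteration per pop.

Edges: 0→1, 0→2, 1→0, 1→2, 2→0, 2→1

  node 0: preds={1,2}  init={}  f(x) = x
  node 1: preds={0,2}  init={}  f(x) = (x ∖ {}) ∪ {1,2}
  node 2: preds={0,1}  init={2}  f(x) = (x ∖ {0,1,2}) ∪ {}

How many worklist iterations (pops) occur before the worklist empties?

Iteration log — 6 steps:
  step 1. node 0  ⊔preds={2}  new={2}  old={}  +wl: 
  step 2. node 1  ⊔preds={2}  new={1,2}  old={}  +wl: 0
  step 3. node 2  ⊔preds={1,2}  new={2}  stable
  step 4. node 0  ⊔preds={1,2}  new={1,2}  old={2}  +wl: 1,2
  step 5. node 1  ⊔preds={1,2}  new={1,2}  stable
  step 6. node 2  ⊔preds={1,2}  new={2}  stable

Least fixpoint reached:
  node 0: {1,2}
  node 1: {1,2}
  node 2: {2}

6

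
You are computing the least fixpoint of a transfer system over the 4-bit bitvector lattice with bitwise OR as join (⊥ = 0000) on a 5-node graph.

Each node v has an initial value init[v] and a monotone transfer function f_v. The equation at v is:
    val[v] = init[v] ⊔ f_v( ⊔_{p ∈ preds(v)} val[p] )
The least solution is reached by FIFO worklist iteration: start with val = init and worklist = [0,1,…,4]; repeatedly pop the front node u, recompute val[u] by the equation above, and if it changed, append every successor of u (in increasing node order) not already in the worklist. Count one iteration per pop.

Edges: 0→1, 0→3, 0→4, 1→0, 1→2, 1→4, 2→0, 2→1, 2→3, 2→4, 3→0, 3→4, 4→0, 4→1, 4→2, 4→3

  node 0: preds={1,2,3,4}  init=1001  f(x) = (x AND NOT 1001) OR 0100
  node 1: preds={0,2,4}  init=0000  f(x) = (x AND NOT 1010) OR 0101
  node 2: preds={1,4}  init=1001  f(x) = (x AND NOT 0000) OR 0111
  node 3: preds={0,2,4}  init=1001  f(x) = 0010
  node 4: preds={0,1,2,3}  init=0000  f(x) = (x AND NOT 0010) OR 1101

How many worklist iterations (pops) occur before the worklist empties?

Iteration log — 10 steps:
  step 1. node 0  ⊔preds=1001  new=1101  old=1001  +wl: 
  step 2. node 1  ⊔preds=1101  new=0101  old=0000  +wl: 0
  step 3. node 2  ⊔preds=0101  new=1111  old=1001  +wl: 1
  step 4. node 3  ⊔preds=1111  new=1011  old=1001  +wl: 
  step 5. node 4  ⊔preds=1111  new=1101  old=0000  +wl: 2,3
  step 6. node 0  ⊔preds=1111  new=1111  old=1101  +wl: 4
  step 7. node 1  ⊔preds=1111  new=0101  stable
  step 8. node 2  ⊔preds=1101  new=1111  stable
  step 9. node 3  ⊔preds=1111  new=1011  stable
  step 10. node 4  ⊔preds=1111  new=1101  stable

Least fixpoint reached:
  node 0: 1111
  node 1: 0101
  node 2: 1111
  node 3: 1011
  node 4: 1101

10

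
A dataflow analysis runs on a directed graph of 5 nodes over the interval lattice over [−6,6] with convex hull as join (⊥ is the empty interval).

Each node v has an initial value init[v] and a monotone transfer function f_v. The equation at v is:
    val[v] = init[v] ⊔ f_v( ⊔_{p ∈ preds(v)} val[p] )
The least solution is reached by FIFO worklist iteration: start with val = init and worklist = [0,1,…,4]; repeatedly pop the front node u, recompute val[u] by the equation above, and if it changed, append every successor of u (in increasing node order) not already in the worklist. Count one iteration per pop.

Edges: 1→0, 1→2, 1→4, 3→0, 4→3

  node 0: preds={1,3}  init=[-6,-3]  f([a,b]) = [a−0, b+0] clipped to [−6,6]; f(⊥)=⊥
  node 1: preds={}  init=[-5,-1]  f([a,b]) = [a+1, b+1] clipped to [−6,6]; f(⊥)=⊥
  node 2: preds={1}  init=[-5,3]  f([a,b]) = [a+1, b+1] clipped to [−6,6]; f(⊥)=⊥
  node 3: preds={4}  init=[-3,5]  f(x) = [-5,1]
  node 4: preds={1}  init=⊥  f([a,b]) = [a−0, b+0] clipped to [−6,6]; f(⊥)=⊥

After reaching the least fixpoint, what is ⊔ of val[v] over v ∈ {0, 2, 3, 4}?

[-6,5]

Worklist (7 pops):
  #1 pop 0: in=[-5,5] → [-6,5] (was [-6,-3]); enqueue []
  #2 pop 1: in=⊥ → [-5,-1] (no change)
  #3 pop 2: in=[-5,-1] → [-5,3] (no change)
  #4 pop 3: in=⊥ → [-5,5] (was [-3,5]); enqueue [0]
  #5 pop 4: in=[-5,-1] → [-5,-1] (was ⊥); enqueue [3]
  #6 pop 0: in=[-5,5] → [-6,5] (no change)
  #7 pop 3: in=[-5,-1] → [-5,5] (no change)

Fixpoint:
  val[0] = [-6,5]
  val[1] = [-5,-1]
  val[2] = [-5,3]
  val[3] = [-5,5]
  val[4] = [-5,-1]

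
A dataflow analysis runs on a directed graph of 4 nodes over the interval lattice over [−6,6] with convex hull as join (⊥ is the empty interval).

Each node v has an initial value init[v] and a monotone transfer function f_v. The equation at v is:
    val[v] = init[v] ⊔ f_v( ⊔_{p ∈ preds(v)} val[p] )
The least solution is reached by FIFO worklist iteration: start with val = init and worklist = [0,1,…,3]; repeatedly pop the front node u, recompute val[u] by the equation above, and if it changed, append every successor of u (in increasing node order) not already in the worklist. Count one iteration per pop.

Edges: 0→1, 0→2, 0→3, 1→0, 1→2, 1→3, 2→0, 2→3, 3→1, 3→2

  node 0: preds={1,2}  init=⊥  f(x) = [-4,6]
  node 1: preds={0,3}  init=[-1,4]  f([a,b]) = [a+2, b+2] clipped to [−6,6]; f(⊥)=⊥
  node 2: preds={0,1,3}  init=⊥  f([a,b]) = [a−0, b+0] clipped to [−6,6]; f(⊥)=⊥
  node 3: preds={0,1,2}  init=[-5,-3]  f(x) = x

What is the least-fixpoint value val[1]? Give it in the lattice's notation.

[-3,6]

Trace (7 dequeues):
  [1] u=0 | in [-1,4] | out [-4,6] | prev ⊥ | push {}
  [2] u=1 | in [-5,6] | out [-3,6] | prev [-1,4] | push {0}
  [3] u=2 | in [-5,6] | out [-5,6] | prev ⊥ | push {}
  [4] u=3 | in [-5,6] | out [-5,6] | prev [-5,-3] | push {1,2}
  [5] u=0 | in [-5,6] | out [-4,6] | ==
  [6] u=1 | in [-5,6] | out [-3,6] | ==
  [7] u=2 | in [-5,6] | out [-5,6] | ==

Converged values:
  [0] [-4,6]
  [1] [-3,6]
  [2] [-5,6]
  [3] [-5,6]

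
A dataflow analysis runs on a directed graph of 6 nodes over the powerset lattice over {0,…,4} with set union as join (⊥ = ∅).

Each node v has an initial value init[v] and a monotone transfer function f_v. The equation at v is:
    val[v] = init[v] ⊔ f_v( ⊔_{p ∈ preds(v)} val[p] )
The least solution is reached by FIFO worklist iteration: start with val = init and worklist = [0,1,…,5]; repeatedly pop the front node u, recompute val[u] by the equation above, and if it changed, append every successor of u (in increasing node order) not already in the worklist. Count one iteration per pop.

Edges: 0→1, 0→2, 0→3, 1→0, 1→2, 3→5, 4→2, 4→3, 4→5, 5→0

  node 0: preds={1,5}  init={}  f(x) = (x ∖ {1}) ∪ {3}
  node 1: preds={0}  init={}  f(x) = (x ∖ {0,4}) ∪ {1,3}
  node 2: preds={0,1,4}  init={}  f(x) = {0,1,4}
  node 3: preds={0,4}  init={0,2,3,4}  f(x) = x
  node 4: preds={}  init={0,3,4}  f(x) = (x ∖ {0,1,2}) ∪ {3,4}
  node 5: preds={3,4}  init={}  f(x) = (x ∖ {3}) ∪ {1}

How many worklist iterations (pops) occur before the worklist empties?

Trace (11 dequeues):
  [1] u=0 | in {} | out {3} | prev {} | push {}
  [2] u=1 | in {3} | out {1,3} | prev {} | push {0}
  [3] u=2 | in {0,1,3,4} | out {0,1,4} | prev {} | push {}
  [4] u=3 | in {0,3,4} | out {0,2,3,4} | ==
  [5] u=4 | in {} | out {0,3,4} | ==
  [6] u=5 | in {0,2,3,4} | out {0,1,2,4} | prev {} | push {}
  [7] u=0 | in {0,1,2,3,4} | out {0,2,3,4} | prev {3} | push {1,2,3}
  [8] u=1 | in {0,2,3,4} | out {1,2,3} | prev {1,3} | push {0}
  [9] u=2 | in {0,1,2,3,4} | out {0,1,4} | ==
  [10] u=3 | in {0,2,3,4} | out {0,2,3,4} | ==
  [11] u=0 | in {0,1,2,3,4} | out {0,2,3,4} | ==

Converged values:
  [0] {0,2,3,4}
  [1] {1,2,3}
  [2] {0,1,4}
  [3] {0,2,3,4}
  [4] {0,3,4}
  [5] {0,1,2,4}

11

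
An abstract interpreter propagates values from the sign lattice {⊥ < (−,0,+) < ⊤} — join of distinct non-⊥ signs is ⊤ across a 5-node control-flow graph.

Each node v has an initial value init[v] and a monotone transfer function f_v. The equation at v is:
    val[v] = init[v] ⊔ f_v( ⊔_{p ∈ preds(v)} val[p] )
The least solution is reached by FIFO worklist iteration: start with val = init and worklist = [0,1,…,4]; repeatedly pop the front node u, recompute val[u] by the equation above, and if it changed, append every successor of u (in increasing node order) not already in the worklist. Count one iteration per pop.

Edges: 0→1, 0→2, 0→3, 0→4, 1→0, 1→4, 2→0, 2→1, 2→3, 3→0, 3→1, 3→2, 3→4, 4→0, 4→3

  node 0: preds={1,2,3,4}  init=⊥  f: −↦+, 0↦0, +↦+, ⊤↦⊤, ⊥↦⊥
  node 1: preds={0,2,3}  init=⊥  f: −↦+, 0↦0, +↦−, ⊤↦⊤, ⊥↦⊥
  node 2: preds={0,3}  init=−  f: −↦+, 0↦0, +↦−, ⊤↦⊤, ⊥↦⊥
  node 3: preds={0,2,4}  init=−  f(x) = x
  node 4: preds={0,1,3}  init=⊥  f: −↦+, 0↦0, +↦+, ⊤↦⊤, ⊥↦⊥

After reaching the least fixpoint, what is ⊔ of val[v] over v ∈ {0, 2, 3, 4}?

⊤

Trace (10 dequeues):
  [1] u=0 | in − | out + | prev ⊥ | push {}
  [2] u=1 | in ⊤ | out ⊤ | prev ⊥ | push {0}
  [3] u=2 | in ⊤ | out ⊤ | prev − | push {1}
  [4] u=3 | in ⊤ | out ⊤ | prev − | push {2}
  [5] u=4 | in ⊤ | out ⊤ | prev ⊥ | push {3}
  [6] u=0 | in ⊤ | out ⊤ | prev + | push {4}
  [7] u=1 | in ⊤ | out ⊤ | ==
  [8] u=2 | in ⊤ | out ⊤ | ==
  [9] u=3 | in ⊤ | out ⊤ | ==
  [10] u=4 | in ⊤ | out ⊤ | ==

Converged values:
  [0] ⊤
  [1] ⊤
  [2] ⊤
  [3] ⊤
  [4] ⊤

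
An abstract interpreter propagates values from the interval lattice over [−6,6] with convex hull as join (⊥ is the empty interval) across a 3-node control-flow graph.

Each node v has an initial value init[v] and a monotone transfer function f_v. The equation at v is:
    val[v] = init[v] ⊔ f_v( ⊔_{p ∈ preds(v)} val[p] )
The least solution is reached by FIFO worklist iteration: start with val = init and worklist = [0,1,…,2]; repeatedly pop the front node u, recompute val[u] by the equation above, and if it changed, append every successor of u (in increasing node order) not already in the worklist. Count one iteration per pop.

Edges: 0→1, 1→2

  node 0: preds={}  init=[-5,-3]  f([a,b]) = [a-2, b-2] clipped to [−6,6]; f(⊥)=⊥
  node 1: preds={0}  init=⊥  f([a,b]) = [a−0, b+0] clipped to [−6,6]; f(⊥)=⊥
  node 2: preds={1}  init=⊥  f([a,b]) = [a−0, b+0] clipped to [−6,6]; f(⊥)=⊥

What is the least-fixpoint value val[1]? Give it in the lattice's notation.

Trace (3 dequeues):
  [1] u=0 | in ⊥ | out [-5,-3] | ==
  [2] u=1 | in [-5,-3] | out [-5,-3] | prev ⊥ | push {}
  [3] u=2 | in [-5,-3] | out [-5,-3] | prev ⊥ | push {}

Converged values:
  [0] [-5,-3]
  [1] [-5,-3]
  [2] [-5,-3]

[-5,-3]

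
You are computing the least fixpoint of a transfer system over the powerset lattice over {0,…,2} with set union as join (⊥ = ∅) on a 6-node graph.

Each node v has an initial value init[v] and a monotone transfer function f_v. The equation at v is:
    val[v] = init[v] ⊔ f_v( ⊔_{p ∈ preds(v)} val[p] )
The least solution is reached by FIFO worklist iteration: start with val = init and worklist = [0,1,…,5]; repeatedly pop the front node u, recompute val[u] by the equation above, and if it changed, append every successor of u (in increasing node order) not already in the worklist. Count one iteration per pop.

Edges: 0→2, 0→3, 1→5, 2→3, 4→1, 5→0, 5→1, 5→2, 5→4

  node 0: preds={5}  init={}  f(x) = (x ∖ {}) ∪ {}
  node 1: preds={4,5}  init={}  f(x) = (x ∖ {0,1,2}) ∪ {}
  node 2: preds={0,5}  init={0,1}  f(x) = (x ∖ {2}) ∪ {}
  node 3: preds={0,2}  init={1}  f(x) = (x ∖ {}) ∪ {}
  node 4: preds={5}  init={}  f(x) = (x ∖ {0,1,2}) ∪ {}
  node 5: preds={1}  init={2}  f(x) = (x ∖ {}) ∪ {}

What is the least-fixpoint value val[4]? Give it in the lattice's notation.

{}

Iteration log — 6 steps:
  step 1. node 0  ⊔preds={2}  new={2}  old={}  +wl: 
  step 2. node 1  ⊔preds={2}  new={}  stable
  step 3. node 2  ⊔preds={2}  new={0,1}  stable
  step 4. node 3  ⊔preds={0,1,2}  new={0,1,2}  old={1}  +wl: 
  step 5. node 4  ⊔preds={2}  new={}  stable
  step 6. node 5  ⊔preds={}  new={2}  stable

Least fixpoint reached:
  node 0: {2}
  node 1: {}
  node 2: {0,1}
  node 3: {0,1,2}
  node 4: {}
  node 5: {2}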